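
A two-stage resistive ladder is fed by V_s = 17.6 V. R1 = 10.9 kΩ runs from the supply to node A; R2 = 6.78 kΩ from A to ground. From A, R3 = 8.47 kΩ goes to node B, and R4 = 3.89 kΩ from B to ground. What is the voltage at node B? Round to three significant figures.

V_B ≈ 1.59 V

Node A sees R2 in parallel with the series input of stage 2, R3 + R4 = 12.36 kΩ.
R2 ‖ (R3+R4) = 4.378 kΩ.
V_A = 17.6 × 4.378/(10.9 + 4.378) = 5.044 V.
V_B = V_A × 0.3147 = 1.587 V.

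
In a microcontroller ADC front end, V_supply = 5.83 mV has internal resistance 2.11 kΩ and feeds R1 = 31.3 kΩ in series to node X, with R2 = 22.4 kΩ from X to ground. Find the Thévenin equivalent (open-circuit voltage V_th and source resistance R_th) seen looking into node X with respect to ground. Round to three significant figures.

R1' = 2.11 + 31.3 = 33.41 kΩ (source resistance + R1).
Open-circuit (no load on X): V_th = V_supply · R2/(R1' + R2) = 5.83 × 22.4/(33.41 + 22.4) = 2.340 mV.
Looking into X with the source shorted: R_th = R1'·R2/(R1'+R2) = 33.41 × 22.4/55.81 = 13.41 kΩ.

V_th ≈ 2.34 mV, R_th ≈ 13.4 kΩ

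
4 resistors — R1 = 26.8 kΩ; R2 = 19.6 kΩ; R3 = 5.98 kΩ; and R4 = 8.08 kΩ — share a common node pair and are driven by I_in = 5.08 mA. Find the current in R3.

Total conductance ΣG = 1/26.8 + 1/19.6 + 1/5.98 + 1/8.08 = 0.3793 (units of 1/kΩ).
By the current-divider rule, I = I_in · G_k/ΣG = 5.08 × 0.4409 = 2.240 mA.

I ≈ 2.24 mA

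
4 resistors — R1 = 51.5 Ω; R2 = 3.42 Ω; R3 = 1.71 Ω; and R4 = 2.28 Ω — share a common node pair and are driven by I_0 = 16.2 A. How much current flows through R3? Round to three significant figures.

I ≈ 7.10 A

Conductances: ΣG = 1/51.5 + 1/3.42 + 1/1.71 + 1/2.28 = 1.335 (1/Ω).
By the current-divider rule, I = I_0 · G_k/ΣG = 16.2 × 0.4380 = 7.095 A.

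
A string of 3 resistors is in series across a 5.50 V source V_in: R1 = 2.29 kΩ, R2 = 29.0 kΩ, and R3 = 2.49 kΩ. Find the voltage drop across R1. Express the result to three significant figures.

Series total: ΣR = 2.29 + 29.0 + 2.49 = 33.78 kΩ.
Voltage divider: V = V_in · (2.290 / 33.78) = 5.50 × 0.06779 = 0.3729 V.

V ≈ 0.373 V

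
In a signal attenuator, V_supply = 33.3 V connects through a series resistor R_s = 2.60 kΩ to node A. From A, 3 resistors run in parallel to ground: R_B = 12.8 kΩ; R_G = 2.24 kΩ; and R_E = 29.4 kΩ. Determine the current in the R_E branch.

I ≈ 0.462 mA

Equivalent of the parallel group: R_p = 1.790 kΩ.
V_A by voltage divider: V_A = 33.3 × 1.790/(2.60 + 1.790) = 13.58 V.
Branch current I = V_A/R_E = 13.58/29.4 = 0.4619 mA.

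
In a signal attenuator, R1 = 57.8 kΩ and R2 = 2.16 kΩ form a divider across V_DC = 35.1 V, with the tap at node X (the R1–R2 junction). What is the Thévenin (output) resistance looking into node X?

Zeroing V_DC shorts the top of R1 to ground, so R_th = R1 ‖ R2 = 2.082 kΩ.

R_th ≈ 2.08 kΩ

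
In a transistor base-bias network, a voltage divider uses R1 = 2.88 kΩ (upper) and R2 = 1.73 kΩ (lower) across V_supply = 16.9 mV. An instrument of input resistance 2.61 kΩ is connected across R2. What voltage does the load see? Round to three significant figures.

First combine the lower leg with the load: R2 ‖ R_L = 1.040 kΩ.
Voltage divider with the loaded lower leg: V_out = 16.9 × 1.040/(2.88 + 1.040) = 16.9 × 0.2654 = 4.485 mV.

V_out ≈ 4.48 mV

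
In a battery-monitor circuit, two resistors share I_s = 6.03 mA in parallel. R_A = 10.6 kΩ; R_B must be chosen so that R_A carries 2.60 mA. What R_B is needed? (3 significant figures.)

In a two-way split, I_A/I_s = R_B/(R_A + R_B).
2.60/6.03 = R_B/(R_A + R_B) → R_B = R_A · (0.4312)/(1 − 0.4312) = 10.6 × 0.7580 = 8.035 kΩ.

R_B ≈ 8.03 kΩ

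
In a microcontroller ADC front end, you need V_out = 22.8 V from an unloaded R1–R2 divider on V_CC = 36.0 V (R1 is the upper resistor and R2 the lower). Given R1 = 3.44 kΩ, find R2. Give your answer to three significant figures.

R2 ≈ 5.94 kΩ

The divider ratio is R2/(R1+R2) = 22.8/36.0 = 0.6333.
R2 = R1 · 0.6333/(1 − 0.6333) = 5.942 kΩ.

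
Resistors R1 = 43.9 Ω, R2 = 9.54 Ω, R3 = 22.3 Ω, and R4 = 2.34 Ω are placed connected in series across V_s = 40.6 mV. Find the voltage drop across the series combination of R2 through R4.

ΣR = 43.9 + 9.54 + 22.3 + 2.34 = 78.08 Ω.
R_{R2..R4} = 9.54 + 22.3 + 2.34 = 34.18 Ω.
By the voltage-divider rule, V = 40.6 × 34.18/78.08 = 17.77 mV.

V ≈ 17.8 mV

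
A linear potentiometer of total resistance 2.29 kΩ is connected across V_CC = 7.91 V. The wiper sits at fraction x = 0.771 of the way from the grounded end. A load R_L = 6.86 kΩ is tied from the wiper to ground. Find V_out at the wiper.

Split the track: R_lower = x·R_p = 1.766 kΩ, R_upper = (1−x)·R_p = 0.5244 kΩ.
R_L loads the lower segment: effective lower R = 1.404 kΩ.
Then V_out = V_CC · 1.404/(0.5244 + 1.404) = 5.759 V.

V_out ≈ 5.76 V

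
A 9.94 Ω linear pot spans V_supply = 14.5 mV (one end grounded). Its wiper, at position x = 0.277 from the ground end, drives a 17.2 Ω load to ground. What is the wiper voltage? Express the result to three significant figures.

Lower segment x·R_p = 2.753 Ω; upper segment (1−x)·R_p = 7.187 Ω.
Lower segment in parallel with the load: 2.753 ‖ 17.2 = 2.373 Ω.
Loaded-divider output: V_out = 14.5 × 0.2483 = 3.600 mV.

V_out ≈ 3.60 mV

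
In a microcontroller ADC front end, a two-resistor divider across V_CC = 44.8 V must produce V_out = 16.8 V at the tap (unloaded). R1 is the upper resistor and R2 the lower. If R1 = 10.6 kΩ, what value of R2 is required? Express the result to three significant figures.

The divider ratio is R2/(R1+R2) = 16.8/44.8 = 0.3750.
So R2 = R1 · V_out/(V_CC − V_out) = 10.6 × 16.8/(44.8 − 16.8) = 10.6 × 0.6000 = 6.360 kΩ.

R2 ≈ 6.36 kΩ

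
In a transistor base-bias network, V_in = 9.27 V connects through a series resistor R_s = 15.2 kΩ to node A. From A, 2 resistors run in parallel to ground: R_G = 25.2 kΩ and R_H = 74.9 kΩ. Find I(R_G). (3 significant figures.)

Parallel bank: R_p = 1/(1/25.2 + 1/74.9) = 18.86 kΩ.
Node voltage V_A = V_in · R_p/(R_s + R_p) = 9.27 × 0.5537 = 5.133 V.
Branch current I = V_A/R_G = 5.133/25.2 = 0.2037 mA.

I ≈ 0.204 mA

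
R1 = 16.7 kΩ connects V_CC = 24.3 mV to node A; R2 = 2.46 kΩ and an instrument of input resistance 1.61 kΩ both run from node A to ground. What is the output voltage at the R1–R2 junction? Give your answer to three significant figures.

First combine the lower leg with the load: R2 ‖ R_L = 0.9731 kΩ.
Then V_out = V_CC · R2'/(R1 + R2') = 24.3 × 0.9731/17.67 = 1.338 mV.

V_out ≈ 1.34 mV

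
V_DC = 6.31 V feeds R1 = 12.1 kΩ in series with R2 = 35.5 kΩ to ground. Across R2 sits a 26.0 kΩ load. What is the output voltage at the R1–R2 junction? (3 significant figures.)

The load sits in parallel with R2, giving an effective lower resistance R2' = R2·R_L/(R2+R_L) = 15.01 kΩ.
Voltage divider with the loaded lower leg: V_out = 6.31 × 15.01/(12.1 + 15.01) = 6.31 × 0.5536 = 3.493 V.
(Unloaded it would be 4.71 V; the load pulls it down.)

V_out ≈ 3.49 V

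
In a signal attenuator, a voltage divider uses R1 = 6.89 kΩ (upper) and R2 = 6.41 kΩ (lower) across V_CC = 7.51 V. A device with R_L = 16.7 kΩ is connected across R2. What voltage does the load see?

R2 ‖ R_L = (6.41 × 16.7)/(6.41 + 16.7) = 4.632 kΩ.
Then V_out = V_CC · R2'/(R1 + R2') = 7.51 × 4.632/11.52 = 3.019 V.

V_out ≈ 3.02 V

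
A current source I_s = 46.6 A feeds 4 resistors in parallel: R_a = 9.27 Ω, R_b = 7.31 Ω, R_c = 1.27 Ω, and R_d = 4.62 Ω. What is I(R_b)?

Conductances: ΣG = 1/9.27 + 1/7.31 + 1/1.27 + 1/4.62 = 1.249 (1/Ω).
By the current-divider rule, I = I_s · G_k/ΣG = 46.6 × 0.1096 = 5.106 A.

I ≈ 5.11 A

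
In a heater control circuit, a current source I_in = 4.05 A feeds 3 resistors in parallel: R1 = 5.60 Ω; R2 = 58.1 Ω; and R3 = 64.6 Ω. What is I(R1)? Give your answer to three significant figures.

Total conductance ΣG = 1/5.60 + 1/58.1 + 1/64.6 = 0.2113 (units of 1/Ω).
By the current-divider rule, I = I_in · G_k/ΣG = 4.05 × 0.8453 = 3.423 A.

I ≈ 3.42 A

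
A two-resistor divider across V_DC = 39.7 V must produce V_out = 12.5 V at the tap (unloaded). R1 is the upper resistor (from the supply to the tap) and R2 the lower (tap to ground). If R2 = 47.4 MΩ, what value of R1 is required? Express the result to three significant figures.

Required fraction k = V_out/V_DC = 0.3149.
R1 = R2·(1/k − 1) = 47.4 × 2.176 = 103.1 MΩ.

R1 ≈ 103 MΩ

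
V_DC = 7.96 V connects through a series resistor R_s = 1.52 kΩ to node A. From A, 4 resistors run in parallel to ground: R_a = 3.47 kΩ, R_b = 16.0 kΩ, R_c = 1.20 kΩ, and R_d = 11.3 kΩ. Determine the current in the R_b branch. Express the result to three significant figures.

I ≈ 0.170 mA

Equivalent of the parallel group: R_p = 0.7858 kΩ.
Node voltage V_A = V_DC · R_p/(R_s + R_p) = 7.96 × 0.3408 = 2.713 V.
Branch current I = V_A/R_b = 2.713/16.0 = 0.1696 mA.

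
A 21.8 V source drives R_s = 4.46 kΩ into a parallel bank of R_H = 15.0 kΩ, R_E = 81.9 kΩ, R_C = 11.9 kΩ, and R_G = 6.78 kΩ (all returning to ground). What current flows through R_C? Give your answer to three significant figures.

I ≈ 0.768 mA

Combine the parallel branches: R_p = (1/15.0 + 1/81.9 + 1/11.9 + 1/6.78)⁻¹ = 3.222 kΩ.
Node voltage V_A = V_in · R_p/(R_s + R_p) = 21.8 × 0.4194 = 9.143 V.
Branch current I = V_A/R_C = 9.143/11.9 = 0.7683 mA.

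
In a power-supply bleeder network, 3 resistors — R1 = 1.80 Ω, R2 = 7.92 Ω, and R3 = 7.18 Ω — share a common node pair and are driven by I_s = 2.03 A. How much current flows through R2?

Total conductance ΣG = 1/1.80 + 1/7.92 + 1/7.18 = 0.8211 (units of 1/Ω).
R2 takes the fraction G_k/ΣG = 0.1263/0.8211 = 0.1538, so I = 2.03 × 0.1538 = 0.3122 A.

I ≈ 0.312 A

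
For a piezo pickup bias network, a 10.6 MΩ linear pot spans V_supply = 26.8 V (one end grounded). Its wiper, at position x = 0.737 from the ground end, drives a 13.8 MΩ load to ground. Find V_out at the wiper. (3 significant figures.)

Split the track: R_lower = x·R_p = 7.812 MΩ, R_upper = (1−x)·R_p = 2.788 MΩ.
R_L loads the lower segment: effective lower R = 4.988 MΩ.
Then V_out = V_supply · 4.988/(2.788 + 4.988) = 17.19 V.

V_out ≈ 17.2 V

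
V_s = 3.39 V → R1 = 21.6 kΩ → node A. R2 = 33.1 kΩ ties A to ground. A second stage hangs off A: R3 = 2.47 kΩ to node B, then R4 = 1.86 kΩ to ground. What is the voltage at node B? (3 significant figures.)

V_B ≈ 0.219 V

Node A sees R2 in parallel with the series input of stage 2, R3 + R4 = 4.330 kΩ.
R2 ‖ (R3+R4) = 3.829 kΩ.
First divider: V_A = V_s · 3.829/(21.6 + 3.829) = 0.5105 V.
Then the unloaded second divider: V_B = V_A × R4/(R3+R4) = 0.5105 × 0.4296 = 0.2193 V.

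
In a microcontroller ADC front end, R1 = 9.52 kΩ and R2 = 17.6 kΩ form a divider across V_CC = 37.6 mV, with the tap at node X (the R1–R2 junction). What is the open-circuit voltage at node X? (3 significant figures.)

With X open, the divider is unloaded: V_th = 37.6 × 17.6/27.12 = 24.40 mV.

V_th ≈ 24.4 mV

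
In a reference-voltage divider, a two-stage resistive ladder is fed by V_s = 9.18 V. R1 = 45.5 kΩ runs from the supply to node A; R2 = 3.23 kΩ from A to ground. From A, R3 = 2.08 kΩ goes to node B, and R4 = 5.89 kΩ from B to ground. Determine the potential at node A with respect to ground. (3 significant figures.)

V_A ≈ 0.441 V

Node A sees R2 in parallel with the series input of stage 2, R3 + R4 = 7.970 kΩ.
Effective lower resistance at A: R2 ‖ 7.970 = 2.298 kΩ.
V_A = 9.18 × 2.298/(45.5 + 2.298) = 0.4414 V.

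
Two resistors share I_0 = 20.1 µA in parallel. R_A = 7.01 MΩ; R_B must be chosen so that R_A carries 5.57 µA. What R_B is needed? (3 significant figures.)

In a two-way split, I_A/I_0 = R_B/(R_A + R_B).
5.57/20.1 = R_B/(R_A + R_B) → R_B = R_A · (0.2771)/(1 − 0.2771) = 7.01 × 0.3833 = 2.687 MΩ.

R_B ≈ 2.69 MΩ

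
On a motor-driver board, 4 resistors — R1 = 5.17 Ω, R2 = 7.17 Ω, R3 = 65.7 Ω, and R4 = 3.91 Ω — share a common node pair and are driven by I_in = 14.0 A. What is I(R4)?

ΣG = 1/5.17 + 1/7.17 + 1/65.7 + 1/3.91 = 0.6039.
R4 takes the fraction G_k/ΣG = 0.2558/0.6039 = 0.4235, so I = 14.0 × 0.4235 = 5.929 A.

I ≈ 5.93 A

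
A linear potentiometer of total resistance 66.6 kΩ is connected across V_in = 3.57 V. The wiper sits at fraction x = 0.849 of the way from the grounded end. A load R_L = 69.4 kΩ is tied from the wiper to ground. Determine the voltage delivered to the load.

V_out ≈ 2.70 V

The pot divides into 10.06 kΩ above the wiper and 56.54 kΩ below.
R_L loads the lower segment: effective lower R = 31.16 kΩ.
Loaded-divider output: V_out = 3.57 × 0.7560 = 2.699 V.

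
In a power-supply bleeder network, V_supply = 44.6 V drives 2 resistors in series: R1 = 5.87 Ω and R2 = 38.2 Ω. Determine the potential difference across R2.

V ≈ 38.7 V

ΣR = 5.87 + 38.2 = 44.07 Ω.
By the voltage-divider rule, V = 44.6 × 38.20/44.07 = 38.66 V.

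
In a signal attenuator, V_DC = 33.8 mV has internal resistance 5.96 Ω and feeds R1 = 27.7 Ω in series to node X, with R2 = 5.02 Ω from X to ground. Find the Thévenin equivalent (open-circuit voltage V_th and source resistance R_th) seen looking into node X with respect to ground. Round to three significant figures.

V_th ≈ 4.39 mV, R_th ≈ 4.37 Ω

R1' = 5.96 + 27.7 = 33.66 Ω (source resistance + R1).
V_th is the unloaded tap voltage: V_DC · R2/(R1'+R2) = 33.8 × 0.1298 = 4.387 mV.
Zeroing V_DC shorts the top of R1' to ground, so R_th = R1' ‖ R2 = 4.368 Ω.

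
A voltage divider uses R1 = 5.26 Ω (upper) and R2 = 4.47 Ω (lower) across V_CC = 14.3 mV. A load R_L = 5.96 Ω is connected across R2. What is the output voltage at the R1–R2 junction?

R2 ‖ R_L = (4.47 × 5.96)/(4.47 + 5.96) = 2.554 Ω.
Now apply the divider: V_out = 14.3 × 0.3269 = 4.674 mV.
(Unloaded it would be 6.57 mV; the load pulls it down.)

V_out ≈ 4.67 mV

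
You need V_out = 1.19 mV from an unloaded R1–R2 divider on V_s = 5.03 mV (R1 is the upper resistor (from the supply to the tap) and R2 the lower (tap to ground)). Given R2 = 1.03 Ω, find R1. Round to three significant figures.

R1 ≈ 3.32 Ω

Required fraction k = V_out/V_s = 0.2366.
Rearranging, R1 = R2·(1−k)/k = 1.03 × 3.227 = 3.324 Ω.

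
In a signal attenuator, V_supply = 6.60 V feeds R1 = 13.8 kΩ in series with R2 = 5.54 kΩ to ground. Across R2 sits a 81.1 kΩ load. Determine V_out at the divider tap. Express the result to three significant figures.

The load sits in parallel with R2, giving an effective lower resistance R2' = R2·R_L/(R2+R_L) = 5.186 kΩ.
Voltage divider with the loaded lower leg: V_out = 6.60 × 5.186/(13.8 + 5.186) = 6.60 × 0.2731 = 1.803 V.
(Unloaded it would be 1.89 V; the load pulls it down.)

V_out ≈ 1.80 V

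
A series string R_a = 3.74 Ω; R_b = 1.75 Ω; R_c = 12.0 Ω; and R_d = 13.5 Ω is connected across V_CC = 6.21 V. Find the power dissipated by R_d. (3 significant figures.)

The common current is I = 6.21/30.99 = 0.2004 A.
V(R_d) = I·R = 2.705 V; P = V·I = 2.705 × 0.2004 = 0.5421 W.

P ≈ 0.542 W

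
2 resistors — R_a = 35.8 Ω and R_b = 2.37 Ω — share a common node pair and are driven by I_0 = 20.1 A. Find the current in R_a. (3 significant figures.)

For two parallel branches, I_k = I_0 · (other R)/(sum of R).
So I = 20.1 × 2.37/38.17 = 1.248 A.

I ≈ 1.25 A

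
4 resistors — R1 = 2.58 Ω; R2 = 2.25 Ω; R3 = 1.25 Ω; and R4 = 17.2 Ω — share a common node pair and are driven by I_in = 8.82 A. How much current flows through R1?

I ≈ 2.02 A

Conductances: ΣG = 1/2.58 + 1/2.25 + 1/1.25 + 1/17.2 = 1.690 (1/Ω).
By the current-divider rule, I = I_in · G_k/ΣG = 8.82 × 0.2293 = 2.023 A.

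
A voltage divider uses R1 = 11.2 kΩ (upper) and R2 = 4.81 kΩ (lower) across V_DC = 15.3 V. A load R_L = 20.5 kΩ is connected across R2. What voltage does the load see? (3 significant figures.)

V_out ≈ 3.95 V

R2 ‖ R_L = (4.81 × 20.5)/(4.81 + 20.5) = 3.896 kΩ.
Then V_out = V_DC · R2'/(R1 + R2') = 15.3 × 3.896/15.10 = 3.949 V.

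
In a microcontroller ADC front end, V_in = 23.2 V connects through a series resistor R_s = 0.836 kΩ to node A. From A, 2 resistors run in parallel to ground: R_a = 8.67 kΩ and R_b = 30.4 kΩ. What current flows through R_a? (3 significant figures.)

Equivalent of the parallel group: R_p = 6.746 kΩ.
V_A = 23.2 × 6.746/7.582 = 20.64 V.
I(R_a) = V_A / R_a = 20.64/8.67 = 2.381 mA.
(Check via current divider: I_total = 3.060 mA; share G_k/ΣG = 0.7781 → same result.)

I ≈ 2.38 mA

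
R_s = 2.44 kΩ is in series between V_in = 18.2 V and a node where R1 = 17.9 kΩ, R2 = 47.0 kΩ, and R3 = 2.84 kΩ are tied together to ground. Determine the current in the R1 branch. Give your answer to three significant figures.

Equivalent of the parallel group: R_p = 2.330 kΩ.
V_A by voltage divider: V_A = 18.2 × 2.330/(2.44 + 2.330) = 8.889 V.
Branch current I = V_A/R1 = 8.889/17.9 = 0.4966 mA.
(Check via current divider: I_total = 3.816 mA; share G_k/ΣG = 0.1301 → same result.)

I ≈ 0.497 mA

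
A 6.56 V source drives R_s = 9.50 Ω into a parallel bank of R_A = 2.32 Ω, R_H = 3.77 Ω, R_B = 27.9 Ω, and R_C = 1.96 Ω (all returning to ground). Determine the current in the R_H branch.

I ≈ 0.136 A

Combine the parallel branches: R_p = (1/2.32 + 1/3.77 + 1/27.9 + 1/1.96)⁻¹ = 0.8049 Ω.
V_A = 6.56 × 0.8049/10.30 = 0.5124 V.
I(R_H) = V_A / R_H = 0.5124/3.77 = 0.1359 A.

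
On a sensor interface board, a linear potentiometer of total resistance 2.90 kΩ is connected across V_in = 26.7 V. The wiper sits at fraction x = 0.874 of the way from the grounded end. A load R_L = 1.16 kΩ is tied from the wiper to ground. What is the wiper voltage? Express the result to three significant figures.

V_out ≈ 18.3 V

Split the track: R_lower = x·R_p = 2.535 kΩ, R_upper = (1−x)·R_p = 0.3654 kΩ.
R_L loads the lower segment: effective lower R = 0.7958 kΩ.
Then V_out = V_in · 0.7958/(0.3654 + 0.7958) = 18.30 V.
(Unloaded: V_out = x·V_in = 23.3 V.)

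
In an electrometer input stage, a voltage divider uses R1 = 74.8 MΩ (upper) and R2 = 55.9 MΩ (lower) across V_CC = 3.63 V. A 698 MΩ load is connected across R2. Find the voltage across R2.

V_out ≈ 1.48 V

R2 ‖ R_L = (55.9 × 698)/(55.9 + 698) = 51.76 MΩ.
Voltage divider with the loaded lower leg: V_out = 3.63 × 51.76/(74.8 + 51.76) = 3.63 × 0.4090 = 1.485 V.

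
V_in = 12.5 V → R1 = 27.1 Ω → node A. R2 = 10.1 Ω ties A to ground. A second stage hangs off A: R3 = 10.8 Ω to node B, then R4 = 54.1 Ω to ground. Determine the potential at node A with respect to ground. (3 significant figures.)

V_A ≈ 3.05 V

Looking into the second stage from A: R3 + R4 = 64.90 Ω appears in parallel with R2.
R2 ‖ (R3+R4) = 8.740 Ω.
So V_A = 12.5 × 0.2439 = 3.048 V.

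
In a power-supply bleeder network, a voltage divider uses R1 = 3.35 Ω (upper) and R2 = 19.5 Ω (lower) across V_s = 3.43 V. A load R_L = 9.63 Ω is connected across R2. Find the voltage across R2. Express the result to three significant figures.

V_out ≈ 2.26 V

First combine the lower leg with the load: R2 ‖ R_L = 6.446 Ω.
Now apply the divider: V_out = 3.43 × 0.6580 = 2.257 V.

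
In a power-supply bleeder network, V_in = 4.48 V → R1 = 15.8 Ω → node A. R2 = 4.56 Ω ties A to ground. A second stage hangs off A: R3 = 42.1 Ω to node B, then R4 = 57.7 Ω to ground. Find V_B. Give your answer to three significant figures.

V_B ≈ 0.560 V

Looking into the second stage from A: R3 + R4 = 99.80 Ω appears in parallel with R2.
R2 ‖ (R3+R4) = 4.361 Ω.
V_A = 4.48 × 4.361/(15.8 + 4.361) = 0.9690 V.
Stage 2 is unloaded, so V_B = V_A · R4/(R3+R4) = 0.9690 × 57.7/99.80 = 0.5602 V.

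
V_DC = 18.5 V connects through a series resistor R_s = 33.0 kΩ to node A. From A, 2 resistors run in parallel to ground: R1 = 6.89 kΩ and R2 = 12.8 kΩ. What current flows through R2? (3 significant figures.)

I ≈ 0.173 mA

Combine the parallel branches: R_p = (1/6.89 + 1/12.8)⁻¹ = 4.479 kΩ.
V_A = 18.5 × 4.479/37.48 = 2.211 V.
I(R2) = V_A / R2 = 2.211/12.8 = 0.1727 mA.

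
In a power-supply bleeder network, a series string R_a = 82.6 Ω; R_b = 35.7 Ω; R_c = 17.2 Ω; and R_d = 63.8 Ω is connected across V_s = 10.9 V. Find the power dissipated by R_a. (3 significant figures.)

Series current I = V_s/ΣR = 10.9/199.3 = 0.05469 A.
P(R_a) = I²·R_a = (0.05469)² × 82.6 = 0.2471 W.

P ≈ 0.247 W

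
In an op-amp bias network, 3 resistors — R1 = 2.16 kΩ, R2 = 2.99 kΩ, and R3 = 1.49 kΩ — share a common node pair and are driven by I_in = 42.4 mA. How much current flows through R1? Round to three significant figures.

I ≈ 13.4 mA

Conductances: ΣG = 1/2.16 + 1/2.99 + 1/1.49 = 1.469 (1/kΩ).
R1 takes the fraction G_k/ΣG = 0.4630/1.469 = 0.3153, so I = 42.4 × 0.3153 = 13.37 mA.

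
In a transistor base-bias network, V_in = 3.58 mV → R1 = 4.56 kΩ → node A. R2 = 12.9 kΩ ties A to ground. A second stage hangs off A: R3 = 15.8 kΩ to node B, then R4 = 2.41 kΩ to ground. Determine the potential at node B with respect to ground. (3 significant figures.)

V_B ≈ 0.295 mV

Node A sees R2 in parallel with the series input of stage 2, R3 + R4 = 18.21 kΩ.
Effective lower resistance at A: R2 ‖ 18.21 = 7.551 kΩ.
V_A = 3.58 × 7.551/(4.56 + 7.551) = 2.232 mV.
V_B = V_A × 0.1323 = 0.2954 mV.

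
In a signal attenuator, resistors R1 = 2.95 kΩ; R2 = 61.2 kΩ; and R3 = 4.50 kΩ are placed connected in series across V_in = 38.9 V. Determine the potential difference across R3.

V ≈ 2.55 V

Series total: ΣR = 2.95 + 61.2 + 4.50 = 68.65 kΩ.
Voltage divider: V = V_in · (4.500 / 68.65) = 38.9 × 0.06555 = 2.550 V.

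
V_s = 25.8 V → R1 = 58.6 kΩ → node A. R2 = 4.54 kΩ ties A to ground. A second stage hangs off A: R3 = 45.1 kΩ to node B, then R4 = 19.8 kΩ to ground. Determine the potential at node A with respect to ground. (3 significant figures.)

V_A ≈ 1.74 V

The second stage (R3 + R4 = 64.90 kΩ) loads node A in parallel with R2.
Effective lower resistance at A: R2 ‖ 64.90 = 4.243 kΩ.
So V_A = 25.8 × 0.06752 = 1.742 V.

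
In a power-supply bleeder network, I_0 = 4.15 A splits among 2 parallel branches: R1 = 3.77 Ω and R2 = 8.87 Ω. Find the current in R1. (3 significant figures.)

I ≈ 2.91 A

With just two branches, the current splits inversely with resistance.
I(R1) = 4.15 × 8.87/(3.77 + 8.87) = 4.15 × 0.7017 = 2.912 A.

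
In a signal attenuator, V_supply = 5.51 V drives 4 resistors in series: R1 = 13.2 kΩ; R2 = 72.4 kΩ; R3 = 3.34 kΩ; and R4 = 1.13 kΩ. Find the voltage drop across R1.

Series total: ΣR = 13.2 + 72.4 + 3.34 + 1.13 = 90.07 kΩ.
By the voltage-divider rule, V = 5.51 × 13.20/90.07 = 0.8075 V.

V ≈ 0.808 V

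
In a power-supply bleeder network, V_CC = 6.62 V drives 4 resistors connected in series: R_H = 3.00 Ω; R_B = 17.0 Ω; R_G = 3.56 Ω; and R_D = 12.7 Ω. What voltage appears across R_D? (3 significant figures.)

V ≈ 2.32 V

ΣR = 3.00 + 17.0 + 3.56 + 12.7 = 36.26 Ω.
Voltage divider: V = V_CC · (12.70 / 36.26) = 6.62 × 0.3502 = 2.319 V.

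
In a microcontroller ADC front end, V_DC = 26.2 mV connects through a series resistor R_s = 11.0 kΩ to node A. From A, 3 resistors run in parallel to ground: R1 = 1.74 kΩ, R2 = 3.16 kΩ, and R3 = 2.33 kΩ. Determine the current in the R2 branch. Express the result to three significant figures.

Parallel bank: R_p = 1/(1/1.74 + 1/3.16 + 1/2.33) = 0.7574 kΩ.
V_A by voltage divider: V_A = 26.2 × 0.7574/(11.0 + 0.7574) = 1.688 mV.
I(R2) = V_A / R2 = 1.688/3.16 = 0.5341 µA.

I ≈ 0.534 µA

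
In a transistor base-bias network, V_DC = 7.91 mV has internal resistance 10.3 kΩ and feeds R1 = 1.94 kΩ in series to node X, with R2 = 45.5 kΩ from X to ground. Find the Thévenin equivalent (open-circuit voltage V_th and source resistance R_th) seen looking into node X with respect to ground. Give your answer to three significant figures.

R1' = 10.3 + 1.94 = 12.24 kΩ (source resistance + R1).
Open-circuit (no load on X): V_th = V_DC · R2/(R1' + R2) = 7.91 × 45.5/(12.24 + 45.5) = 6.233 mV.
Looking into X with the source shorted: R_th = R1'·R2/(R1'+R2) = 12.24 × 45.5/57.74 = 9.645 kΩ.

V_th ≈ 6.23 mV, R_th ≈ 9.65 kΩ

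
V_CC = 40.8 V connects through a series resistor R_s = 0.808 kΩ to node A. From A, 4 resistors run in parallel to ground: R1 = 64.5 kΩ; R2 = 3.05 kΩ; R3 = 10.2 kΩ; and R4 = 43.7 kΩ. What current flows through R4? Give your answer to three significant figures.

I ≈ 0.679 mA

Equivalent of the parallel group: R_p = 2.154 kΩ.
Node voltage V_A = V_CC · R_p/(R_s + R_p) = 40.8 × 0.7272 = 29.67 V.
Branch current I = V_A/R4 = 29.67/43.7 = 0.6789 mA.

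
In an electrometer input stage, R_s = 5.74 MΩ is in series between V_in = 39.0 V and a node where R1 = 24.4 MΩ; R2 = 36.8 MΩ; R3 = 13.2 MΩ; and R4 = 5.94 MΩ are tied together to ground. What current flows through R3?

I ≈ 1.06 µA

Equivalent of the parallel group: R_p = 3.202 MΩ.
V_A = 39.0 × 3.202/8.942 = 13.97 V.
I(R3) = V_A / R3 = 13.97/13.2 = 1.058 µA.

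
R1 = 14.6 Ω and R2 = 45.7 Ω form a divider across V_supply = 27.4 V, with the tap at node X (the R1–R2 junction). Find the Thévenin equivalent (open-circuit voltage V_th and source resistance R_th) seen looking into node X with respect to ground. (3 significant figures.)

V_th ≈ 20.8 V, R_th ≈ 11.1 Ω

V_th is the unloaded tap voltage: V_supply · R2/(R1+R2) = 27.4 × 0.7579 = 20.77 V.
Zeroing V_supply shorts the top of R1 to ground, so R_th = R1 ‖ R2 = 11.07 Ω.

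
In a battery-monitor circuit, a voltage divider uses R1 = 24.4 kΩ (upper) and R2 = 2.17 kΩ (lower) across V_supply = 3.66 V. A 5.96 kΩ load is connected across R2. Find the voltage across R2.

V_out ≈ 0.224 V

R2 ‖ R_L = (2.17 × 5.96)/(2.17 + 5.96) = 1.591 kΩ.
Voltage divider with the loaded lower leg: V_out = 3.66 × 1.591/(24.4 + 1.591) = 3.66 × 0.06121 = 0.2240 V.
(Unloaded it would be 0.299 V; the load pulls it down.)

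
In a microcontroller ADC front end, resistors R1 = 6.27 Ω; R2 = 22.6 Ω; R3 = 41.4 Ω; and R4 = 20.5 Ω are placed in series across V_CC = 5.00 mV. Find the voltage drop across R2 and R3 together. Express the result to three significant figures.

V ≈ 3.53 mV

Total series resistance ΣR = 6.27 + 22.6 + 41.4 + 20.5 = 90.77 Ω.
R_{R2..R3} = 22.6 + 41.4 = 64.00 Ω.
Voltage divider: V = V_CC · (64.00 / 90.77) = 5.00 × 0.7051 = 3.525 mV.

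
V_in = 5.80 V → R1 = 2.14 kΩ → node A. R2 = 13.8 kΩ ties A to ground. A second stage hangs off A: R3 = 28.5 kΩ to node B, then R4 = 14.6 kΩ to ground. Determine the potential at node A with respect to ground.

Node A sees R2 in parallel with the series input of stage 2, R3 + R4 = 43.10 kΩ.
Effective lower resistance at A: R2 ‖ 43.10 = 10.45 kΩ.
V_A = 5.80 × 10.45/(2.14 + 10.45) = 4.814 V.

V_A ≈ 4.81 V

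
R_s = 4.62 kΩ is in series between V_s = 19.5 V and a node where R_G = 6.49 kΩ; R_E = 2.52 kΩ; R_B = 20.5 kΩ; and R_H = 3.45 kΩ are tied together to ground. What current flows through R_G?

I ≈ 0.588 mA

Parallel bank: R_p = 1/(1/6.49 + 1/2.52 + 1/20.5 + 1/3.45) = 1.124 kΩ.
V_A by voltage divider: V_A = 19.5 × 1.124/(4.62 + 1.124) = 3.816 V.
I(R_G) = V_A / R_G = 3.816/6.49 = 0.5880 mA.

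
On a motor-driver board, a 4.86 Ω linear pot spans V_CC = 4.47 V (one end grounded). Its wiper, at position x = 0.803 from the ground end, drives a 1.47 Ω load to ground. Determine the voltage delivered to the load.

V_out ≈ 2.36 V

Split the track: R_lower = x·R_p = 3.903 Ω, R_upper = (1−x)·R_p = 0.9574 Ω.
R_L loads the lower segment: effective lower R = 1.068 Ω.
Then V_out = V_CC · 1.068/(0.9574 + 1.068) = 2.357 V.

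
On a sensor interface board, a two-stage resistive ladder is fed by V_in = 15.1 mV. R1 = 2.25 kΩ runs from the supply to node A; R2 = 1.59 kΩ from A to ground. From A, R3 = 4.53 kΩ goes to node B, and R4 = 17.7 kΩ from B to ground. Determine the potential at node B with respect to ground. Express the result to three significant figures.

V_B ≈ 4.78 mV

Node A sees R2 in parallel with the series input of stage 2, R3 + R4 = 22.23 kΩ.
R2 ‖ (R3+R4) = 1.484 kΩ.
So V_A = 15.1 × 0.3974 = 6.001 mV.
V_B = V_A × 0.7962 = 4.778 mV.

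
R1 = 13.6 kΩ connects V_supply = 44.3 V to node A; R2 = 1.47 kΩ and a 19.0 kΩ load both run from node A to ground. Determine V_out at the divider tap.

R2 ‖ R_L = (1.47 × 19.0)/(1.47 + 19.0) = 1.364 kΩ.
Voltage divider with the loaded lower leg: V_out = 44.3 × 1.364/(13.6 + 1.364) = 44.3 × 0.09118 = 4.039 V.

V_out ≈ 4.04 V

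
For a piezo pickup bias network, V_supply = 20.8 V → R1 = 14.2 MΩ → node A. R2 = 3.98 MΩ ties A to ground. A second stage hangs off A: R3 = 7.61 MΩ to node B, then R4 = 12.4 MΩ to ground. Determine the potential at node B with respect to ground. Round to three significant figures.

V_B ≈ 2.44 V

Node A sees R2 in parallel with the series input of stage 2, R3 + R4 = 20.01 MΩ.
R2 ‖ (R3+R4) = 3.320 MΩ.
V_A = 20.8 × 3.320/(14.2 + 3.320) = 3.941 V.
Then the unloaded second divider: V_B = V_A × R4/(R3+R4) = 3.941 × 0.6197 = 2.442 V.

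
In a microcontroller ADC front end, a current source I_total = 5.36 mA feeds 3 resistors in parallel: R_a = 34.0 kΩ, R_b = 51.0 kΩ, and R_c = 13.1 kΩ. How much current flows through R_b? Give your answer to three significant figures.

I ≈ 0.838 mA

ΣG = 1/34.0 + 1/51.0 + 1/13.1 = 0.1254.
R_b takes the fraction G_k/ΣG = 0.01961/0.1254 = 0.1564, so I = 5.36 × 0.1564 = 0.8384 mA.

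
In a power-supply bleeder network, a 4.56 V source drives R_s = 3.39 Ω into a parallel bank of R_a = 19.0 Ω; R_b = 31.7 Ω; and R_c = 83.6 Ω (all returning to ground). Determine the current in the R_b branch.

Equivalent of the parallel group: R_p = 10.40 Ω.
V_A = 4.56 × 10.40/13.79 = 3.439 V.
Branch current I = V_A/R_b = 3.439/31.7 = 0.1085 A.

I ≈ 0.108 A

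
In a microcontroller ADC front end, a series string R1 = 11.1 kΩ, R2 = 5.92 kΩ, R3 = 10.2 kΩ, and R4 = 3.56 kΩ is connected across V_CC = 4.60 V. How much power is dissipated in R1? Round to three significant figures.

P ≈ 0.248 mW

Series current I = V_CC/ΣR = 4.60/30.78 = 0.1494 mA.
V(R1) = I·R = 1.659 V; P = V·I = 1.659 × 0.1494 = 0.2479 mW.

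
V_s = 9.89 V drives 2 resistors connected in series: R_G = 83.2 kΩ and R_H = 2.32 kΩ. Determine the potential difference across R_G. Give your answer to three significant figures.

Total series resistance ΣR = 83.2 + 2.32 = 85.52 kΩ.
V = V_s · R/ΣR = 9.89 × 0.9729 = 9.622 V.

V ≈ 9.62 V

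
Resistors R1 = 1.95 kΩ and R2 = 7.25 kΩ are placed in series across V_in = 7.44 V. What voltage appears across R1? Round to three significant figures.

ΣR = 1.95 + 7.25 = 9.200 kΩ.
V = V_in · R/ΣR = 7.44 × 0.2120 = 1.577 V.

V ≈ 1.58 V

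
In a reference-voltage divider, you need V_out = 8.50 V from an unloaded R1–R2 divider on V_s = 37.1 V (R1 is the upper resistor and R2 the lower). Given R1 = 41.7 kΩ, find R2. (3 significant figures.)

R2 ≈ 12.4 kΩ

Required fraction k = V_out/V_s = 0.2291.
Rearranging, R2 = R1·k/(1−k) = 41.7 × 0.2972 = 12.39 kΩ.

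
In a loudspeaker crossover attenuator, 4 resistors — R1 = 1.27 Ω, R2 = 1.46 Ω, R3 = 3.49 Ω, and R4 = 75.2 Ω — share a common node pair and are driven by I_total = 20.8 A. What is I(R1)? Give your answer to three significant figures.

I ≈ 9.24 A

Conductances: ΣG = 1/1.27 + 1/1.46 + 1/3.49 + 1/75.2 = 1.772 (1/Ω).
By the current-divider rule, I = I_total · G_k/ΣG = 20.8 × 0.4443 = 9.242 A.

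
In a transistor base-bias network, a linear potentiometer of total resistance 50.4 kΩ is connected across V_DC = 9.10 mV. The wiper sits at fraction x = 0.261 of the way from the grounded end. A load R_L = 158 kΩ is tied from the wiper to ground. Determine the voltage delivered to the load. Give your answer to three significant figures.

V_out ≈ 2.24 mV

The pot divides into 37.25 kΩ above the wiper and 13.15 kΩ below.
Lower segment in parallel with the load: 13.15 ‖ 158 = 12.14 kΩ.
V_out = 9.10 × 12.14/(37.25 + 12.14) = 2.237 mV.
(Unloaded: V_out = x·V_DC = 2.38 mV.)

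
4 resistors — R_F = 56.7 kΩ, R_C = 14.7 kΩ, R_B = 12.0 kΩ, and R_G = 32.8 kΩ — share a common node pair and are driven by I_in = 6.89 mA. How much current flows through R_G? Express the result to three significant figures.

Conductances: ΣG = 1/56.7 + 1/14.7 + 1/12.0 + 1/32.8 = 0.1995 (1/kΩ).
R_G takes the fraction G_k/ΣG = 0.03049/0.1995 = 0.1528, so I = 6.89 × 0.1528 = 1.053 mA.

I ≈ 1.05 mA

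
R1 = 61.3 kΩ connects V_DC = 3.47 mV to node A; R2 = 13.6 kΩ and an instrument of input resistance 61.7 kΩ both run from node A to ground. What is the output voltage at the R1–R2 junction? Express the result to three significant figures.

V_out ≈ 0.534 mV

First combine the lower leg with the load: R2 ‖ R_L = 11.14 kΩ.
Then V_out = V_DC · R2'/(R1 + R2') = 3.47 × 11.14/72.44 = 0.5338 mV.
(Unloaded it would be 0.630 mV; the load pulls it down.)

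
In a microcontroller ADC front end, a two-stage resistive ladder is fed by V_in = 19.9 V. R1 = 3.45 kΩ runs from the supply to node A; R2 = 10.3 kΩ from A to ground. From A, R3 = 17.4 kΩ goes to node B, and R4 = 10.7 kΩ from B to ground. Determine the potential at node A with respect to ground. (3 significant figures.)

V_A ≈ 13.7 V

Looking into the second stage from A: R3 + R4 = 28.10 kΩ appears in parallel with R2.
R2 ‖ (R3+R4) = 7.537 kΩ.
So V_A = 19.9 × 0.6860 = 13.65 V.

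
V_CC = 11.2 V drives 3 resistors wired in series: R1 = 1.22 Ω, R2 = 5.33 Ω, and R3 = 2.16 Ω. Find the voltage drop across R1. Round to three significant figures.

V ≈ 1.57 V

Total series resistance ΣR = 1.22 + 5.33 + 2.16 = 8.710 Ω.
Voltage divider: V = V_CC · (1.220 / 8.710) = 11.2 × 0.1401 = 1.569 V.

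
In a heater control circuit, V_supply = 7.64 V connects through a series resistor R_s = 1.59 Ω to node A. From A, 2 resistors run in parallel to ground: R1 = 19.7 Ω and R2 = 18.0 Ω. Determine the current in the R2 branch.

Combine the parallel branches: R_p = (1/19.7 + 1/18.0)⁻¹ = 9.406 Ω.
Node voltage V_A = V_supply · R_p/(R_s + R_p) = 7.64 × 0.8554 = 6.535 V.
Branch current I = V_A/R2 = 6.535/18.0 = 0.3631 A.
(Equivalently: I_total = 0.6948 A, then current-divider fraction G_k/ΣG = 0.5225.)

I ≈ 0.363 A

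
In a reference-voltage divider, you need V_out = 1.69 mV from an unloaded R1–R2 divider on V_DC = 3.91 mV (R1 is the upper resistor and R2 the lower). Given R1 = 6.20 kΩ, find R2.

R2 ≈ 4.72 kΩ

Required fraction k = V_out/V_DC = 0.4322.
R2 = R1 · 0.4322/(1 − 0.4322) = 4.720 kΩ.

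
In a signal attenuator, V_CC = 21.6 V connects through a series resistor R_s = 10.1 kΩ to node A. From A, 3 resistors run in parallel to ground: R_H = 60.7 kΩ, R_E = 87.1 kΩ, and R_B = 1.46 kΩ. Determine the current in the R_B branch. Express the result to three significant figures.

Equivalent of the parallel group: R_p = 1.403 kΩ.
V_A by voltage divider: V_A = 21.6 × 1.403/(10.1 + 1.403) = 2.634 V.
I(R_B) = V_A / R_B = 2.634/1.46 = 1.804 mA.

I ≈ 1.80 mA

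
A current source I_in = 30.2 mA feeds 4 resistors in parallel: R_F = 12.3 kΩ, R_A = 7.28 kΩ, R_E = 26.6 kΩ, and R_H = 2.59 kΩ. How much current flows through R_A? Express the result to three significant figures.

I ≈ 6.46 mA

Total conductance ΣG = 1/12.3 + 1/7.28 + 1/26.6 + 1/2.59 = 0.6424 (units of 1/kΩ).
By the current-divider rule, I = I_in · G_k/ΣG = 30.2 × 0.2138 = 6.458 mA.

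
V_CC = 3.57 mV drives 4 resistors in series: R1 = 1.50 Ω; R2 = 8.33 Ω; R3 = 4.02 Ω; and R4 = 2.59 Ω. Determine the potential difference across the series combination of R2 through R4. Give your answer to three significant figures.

Total series resistance ΣR = 1.50 + 8.33 + 4.02 + 2.59 = 16.44 Ω.
R_{R2..R4} = 8.33 + 4.02 + 2.59 = 14.94 Ω.
By the voltage-divider rule, V = 3.57 × 14.94/16.44 = 3.244 mV.

V ≈ 3.24 mV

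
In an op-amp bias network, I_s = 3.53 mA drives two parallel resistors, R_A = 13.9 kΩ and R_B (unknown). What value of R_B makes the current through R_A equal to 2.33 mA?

R_B ≈ 27.0 kΩ

Two-branch current divider: I_A = I_s · R_B/(R_A + R_B).
With f = 0.6601, R_B = R_A · f/(1−f) = 13.9 × 1.942 = 26.99 kΩ.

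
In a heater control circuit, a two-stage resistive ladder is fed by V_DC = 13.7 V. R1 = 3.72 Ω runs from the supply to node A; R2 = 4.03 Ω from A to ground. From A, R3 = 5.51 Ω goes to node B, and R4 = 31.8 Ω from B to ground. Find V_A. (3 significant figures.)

Looking into the second stage from A: R3 + R4 = 37.31 Ω appears in parallel with R2.
R2 ‖ (R3+R4) = 3.637 Ω.
First divider: V_A = V_DC · 3.637/(3.72 + 3.637) = 6.773 V.

V_A ≈ 6.77 V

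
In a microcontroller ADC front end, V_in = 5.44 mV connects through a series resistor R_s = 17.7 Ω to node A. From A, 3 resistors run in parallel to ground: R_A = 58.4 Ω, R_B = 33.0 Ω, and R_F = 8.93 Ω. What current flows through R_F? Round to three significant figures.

Equivalent of the parallel group: R_p = 6.273 Ω.
Node voltage V_A = V_in · R_p/(R_s + R_p) = 5.44 × 0.2617 = 1.424 mV.
I(R_F) = V_A / R_F = 1.424/8.93 = 0.1594 mA.

I ≈ 0.159 mA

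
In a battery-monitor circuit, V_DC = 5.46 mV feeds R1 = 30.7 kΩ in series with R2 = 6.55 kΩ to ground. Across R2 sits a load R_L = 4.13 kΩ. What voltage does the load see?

R2 ‖ R_L = (6.55 × 4.13)/(6.55 + 4.13) = 2.533 kΩ.
Now apply the divider: V_out = 5.46 × 0.07622 = 0.4161 mV.

V_out ≈ 0.416 mV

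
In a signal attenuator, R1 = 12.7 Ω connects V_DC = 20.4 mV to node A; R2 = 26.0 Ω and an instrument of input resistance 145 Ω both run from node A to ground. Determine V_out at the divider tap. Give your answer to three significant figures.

V_out ≈ 12.9 mV

The load sits in parallel with R2, giving an effective lower resistance R2' = R2·R_L/(R2+R_L) = 22.05 Ω.
Then V_out = V_DC · R2'/(R1 + R2') = 20.4 × 22.05/34.75 = 12.94 mV.
(Unloaded it would be 13.7 mV; the load pulls it down.)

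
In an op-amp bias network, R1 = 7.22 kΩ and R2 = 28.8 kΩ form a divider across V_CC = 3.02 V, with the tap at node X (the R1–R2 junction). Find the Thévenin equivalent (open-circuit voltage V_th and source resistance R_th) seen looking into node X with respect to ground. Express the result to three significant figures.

V_th ≈ 2.41 V, R_th ≈ 5.77 kΩ

Open-circuit (no load on X): V_th = V_CC · R2/(R1 + R2) = 3.02 × 28.8/(7.220 + 28.8) = 2.415 V.
With V_CC suppressed (replaced by a short), R_th = R1 ‖ R2 = (7.220 × 28.8)/(7.220 + 28.8) = 5.773 kΩ.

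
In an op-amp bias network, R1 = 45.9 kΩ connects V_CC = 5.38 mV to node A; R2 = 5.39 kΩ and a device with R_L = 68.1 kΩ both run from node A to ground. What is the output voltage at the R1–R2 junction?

R2 ‖ R_L = (5.39 × 68.1)/(5.39 + 68.1) = 4.995 kΩ.
Voltage divider with the loaded lower leg: V_out = 5.38 × 4.995/(45.9 + 4.995) = 5.38 × 0.09814 = 0.5280 mV.

V_out ≈ 0.528 mV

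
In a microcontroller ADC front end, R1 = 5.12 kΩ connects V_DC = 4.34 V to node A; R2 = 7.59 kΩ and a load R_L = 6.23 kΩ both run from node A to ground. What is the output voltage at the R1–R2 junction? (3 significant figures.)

R2 ‖ R_L = (7.59 × 6.23)/(7.59 + 6.23) = 3.422 kΩ.
Voltage divider with the loaded lower leg: V_out = 4.34 × 3.422/(5.12 + 3.422) = 4.34 × 0.4006 = 1.739 V.

V_out ≈ 1.74 V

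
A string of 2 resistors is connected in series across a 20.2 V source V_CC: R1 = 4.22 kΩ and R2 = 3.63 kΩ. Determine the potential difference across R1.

Total series resistance ΣR = 4.22 + 3.63 = 7.850 kΩ.
Voltage divider: V = V_CC · (4.220 / 7.850) = 20.2 × 0.5376 = 10.86 V.

V ≈ 10.9 V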